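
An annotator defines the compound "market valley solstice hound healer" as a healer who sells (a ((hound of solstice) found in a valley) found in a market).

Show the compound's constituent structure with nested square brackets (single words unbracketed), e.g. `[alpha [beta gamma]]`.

At the top level: head "healer"; modifier "market valley solstice hound".
Inside "market valley solstice hound": head "hound" (specifically "valley solstice hound"), modifier "market".
Inside "valley solstice hound": head "hound" (specifically "solstice hound"), modifier "valley".
Inside "solstice hound": head "hound", modifier "solstice".
Putting it together: [[market [valley [solstice hound]]] healer].

[[market [valley [solstice hound]]] healer]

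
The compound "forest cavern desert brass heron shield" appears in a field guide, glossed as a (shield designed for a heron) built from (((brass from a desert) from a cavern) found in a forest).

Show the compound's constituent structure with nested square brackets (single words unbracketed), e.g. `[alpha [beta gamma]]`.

At the top level: head "shield" (specifically "heron shield"); modifier "forest cavern desert brass".
Inside "forest cavern desert brass": head "brass" (specifically "cavern desert brass"), modifier "forest".
Inside "cavern desert brass": head "brass" (specifically "desert brass"), modifier "cavern".
Inside "desert brass": head "brass", modifier "desert".
Inside "heron shield": head "shield", modifier "heron".
Putting it together: [[forest [cavern [desert brass]]] [heron shield]].

[[forest [cavern [desert brass]]] [heron shield]]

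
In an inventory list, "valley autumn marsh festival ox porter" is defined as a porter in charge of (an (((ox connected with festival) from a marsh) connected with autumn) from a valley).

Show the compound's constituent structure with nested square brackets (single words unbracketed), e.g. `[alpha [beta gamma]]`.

Whole compound: head "porter", modifier "valley autumn marsh festival ox".
"valley autumn marsh festival ox" → head "ox" (specifically "autumn marsh festival ox"), modifier "valley".
"autumn marsh festival ox" → head "ox" (specifically "marsh festival ox"), modifier "autumn".
"marsh festival ox" → head "ox" (specifically "festival ox"), modifier "marsh".
"festival ox" → head "ox", modifier "festival".
Putting it together: [[valley [autumn [marsh [festival ox]]]] porter].

[[valley [autumn [marsh [festival ox]]]] porter]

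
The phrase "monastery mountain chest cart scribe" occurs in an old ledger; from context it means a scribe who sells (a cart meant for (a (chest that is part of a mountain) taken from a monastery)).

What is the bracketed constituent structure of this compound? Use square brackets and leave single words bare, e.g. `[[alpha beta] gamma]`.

The outermost head in the paraphrase is "scribe", modified by "monastery mountain chest cart".
Inside "monastery mountain chest cart": head "cart", modifier "monastery mountain chest".
Inside "monastery mountain chest": head "chest" (specifically "mountain chest"), modifier "monastery".
Inside "mountain chest": head "chest", modifier "mountain".
So the structure is [[[monastery [mountain chest]] cart] scribe].

[[[monastery [mountain chest]] cart] scribe]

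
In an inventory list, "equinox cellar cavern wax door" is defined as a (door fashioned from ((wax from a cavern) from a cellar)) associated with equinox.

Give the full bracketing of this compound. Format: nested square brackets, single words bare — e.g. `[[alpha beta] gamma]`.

Overall it is a kind of door (specifically "cellar cavern wax door"); the modifier is "equinox".
"cellar cavern wax door" → head "door", modifier "cellar cavern wax".
"cellar cavern wax" → head "wax" (specifically "cavern wax"), modifier "cellar".
"cavern wax" → head "wax", modifier "cavern".
So the structure is [equinox [[cellar [cavern wax]] door]].

[equinox [[cellar [cavern wax]] door]]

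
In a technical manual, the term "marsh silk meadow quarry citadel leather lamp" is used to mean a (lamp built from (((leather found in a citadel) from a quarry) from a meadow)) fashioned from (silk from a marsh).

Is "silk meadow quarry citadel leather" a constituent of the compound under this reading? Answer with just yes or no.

no

The top-level split is [marsh silk] [meadow quarry citadel leather lamp]; the full structure is [[marsh silk] [[meadow [quarry [citadel leather]]] lamp]].
"silk meadow quarry citadel leather" straddles a constituent boundary, so it is not a single unit.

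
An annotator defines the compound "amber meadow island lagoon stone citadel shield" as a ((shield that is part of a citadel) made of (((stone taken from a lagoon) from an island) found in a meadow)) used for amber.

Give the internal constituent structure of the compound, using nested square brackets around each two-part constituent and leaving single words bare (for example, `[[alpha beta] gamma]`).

The outermost head in the paraphrase is "shield" (specifically "meadow island lagoon stone citadel shield"), modified by "amber".
"meadow island lagoon stone citadel shield" → head "shield" (specifically "citadel shield"), modifier "meadow island lagoon stone".
"meadow island lagoon stone" → head "stone" (specifically "island lagoon stone"), modifier "meadow".
"island lagoon stone" → head "stone" (specifically "lagoon stone"), modifier "island".
"lagoon stone" → head "stone", modifier "lagoon".
"citadel shield" → head "shield", modifier "citadel".
Assembled: [amber [[meadow [island [lagoon stone]]] [citadel shield]]].

[amber [[meadow [island [lagoon stone]]] [citadel shield]]]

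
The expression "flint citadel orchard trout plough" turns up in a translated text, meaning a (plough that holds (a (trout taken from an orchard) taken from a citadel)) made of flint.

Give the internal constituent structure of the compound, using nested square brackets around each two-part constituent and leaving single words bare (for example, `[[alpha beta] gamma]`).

[flint [[citadel [orchard trout]] plough]]

Whole compound: head "plough" (specifically "citadel orchard trout plough"), modifier "flint".
Inside "citadel orchard trout plough": head "plough", modifier "citadel orchard trout".
Inside "citadel orchard trout": head "trout" (specifically "orchard trout"), modifier "citadel".
Inside "orchard trout": head "trout", modifier "orchard".
So the structure is [flint [[citadel [orchard trout]] plough]].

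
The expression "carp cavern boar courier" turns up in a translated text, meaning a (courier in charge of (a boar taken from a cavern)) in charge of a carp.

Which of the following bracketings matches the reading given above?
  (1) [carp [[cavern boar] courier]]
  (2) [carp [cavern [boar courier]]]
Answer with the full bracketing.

[carp [[cavern boar] courier]]

The paraphrase's head is the "courier" part ("cavern boar courier"); its modifier is "carp".
That top-level split, carried through the inner groups, gives [carp [[cavern boar] courier]].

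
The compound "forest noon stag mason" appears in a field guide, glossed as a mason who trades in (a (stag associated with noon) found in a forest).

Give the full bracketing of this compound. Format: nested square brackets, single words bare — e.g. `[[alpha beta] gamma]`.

[[forest [noon stag]] mason]

Whole compound: head "mason", modifier "forest noon stag".
"forest noon stag" → head "stag" (specifically "noon stag"), modifier "forest".
"noon stag" → head "stag", modifier "noon".
Putting it together: [[forest [noon stag]] mason].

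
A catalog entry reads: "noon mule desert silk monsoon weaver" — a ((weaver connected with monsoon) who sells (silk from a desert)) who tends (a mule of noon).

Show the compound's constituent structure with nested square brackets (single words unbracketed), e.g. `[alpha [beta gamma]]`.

The outermost head in the paraphrase is "weaver" (specifically "desert silk monsoon weaver"), modified by "noon mule".
Inside "noon mule": head "mule", modifier "noon".
Inside "desert silk monsoon weaver": head "weaver" (specifically "monsoon weaver"), modifier "desert silk".
Inside "desert silk": head "silk", modifier "desert".
Inside "monsoon weaver": head "weaver", modifier "monsoon".
Putting it together: [[noon mule] [[desert silk] [monsoon weaver]]].

[[noon mule] [[desert silk] [monsoon weaver]]]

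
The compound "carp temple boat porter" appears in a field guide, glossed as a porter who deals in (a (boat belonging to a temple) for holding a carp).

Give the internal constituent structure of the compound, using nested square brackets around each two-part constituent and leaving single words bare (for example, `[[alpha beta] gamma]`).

At the top level: head "porter"; modifier "carp temple boat".
Within "carp temple boat", the head is "boat" (specifically "temple boat") and the modifier is "carp".
Within "temple boat", the head is "boat" and the modifier is "temple".
Assembled: [[carp [temple boat]] porter].

[[carp [temple boat]] porter]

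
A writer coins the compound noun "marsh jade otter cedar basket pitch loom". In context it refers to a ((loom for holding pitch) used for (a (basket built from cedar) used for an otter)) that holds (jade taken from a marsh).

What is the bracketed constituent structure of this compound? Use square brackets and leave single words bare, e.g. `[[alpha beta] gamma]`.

[[marsh jade] [[otter [cedar basket]] [pitch loom]]]

Overall it is a kind of loom (specifically "otter cedar basket pitch loom"); the modifier is "marsh jade".
"marsh jade" → head "jade", modifier "marsh".
"otter cedar basket pitch loom" → head "loom" (specifically "pitch loom"), modifier "otter cedar basket".
"otter cedar basket" → head "basket" (specifically "cedar basket"), modifier "otter".
"cedar basket" → head "basket", modifier "cedar".
"pitch loom" → head "loom", modifier "pitch".
Putting it together: [[marsh jade] [[otter [cedar basket]] [pitch loom]]].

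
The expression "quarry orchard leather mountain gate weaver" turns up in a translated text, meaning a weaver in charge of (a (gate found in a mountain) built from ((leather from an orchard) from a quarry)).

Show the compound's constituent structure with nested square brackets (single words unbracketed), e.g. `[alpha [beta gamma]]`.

Overall it is a kind of weaver; the modifier is "quarry orchard leather mountain gate".
Inside "quarry orchard leather mountain gate": head "gate" (specifically "mountain gate"), modifier "quarry orchard leather".
Inside "quarry orchard leather": head "leather" (specifically "orchard leather"), modifier "quarry".
Inside "orchard leather": head "leather", modifier "orchard".
Inside "mountain gate": head "gate", modifier "mountain".
So the structure is [[[quarry [orchard leather]] [mountain gate]] weaver].

[[[quarry [orchard leather]] [mountain gate]] weaver]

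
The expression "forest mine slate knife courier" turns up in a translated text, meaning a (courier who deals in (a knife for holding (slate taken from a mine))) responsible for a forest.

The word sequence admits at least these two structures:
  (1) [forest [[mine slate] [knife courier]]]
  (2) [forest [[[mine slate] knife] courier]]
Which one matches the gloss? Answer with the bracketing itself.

The paraphrase's head is the "courier" part ("mine slate knife courier"); its modifier is "forest".
That top-level split, carried through the inner groups, gives [forest [[[mine slate] knife] courier]].

[forest [[[mine slate] knife] courier]]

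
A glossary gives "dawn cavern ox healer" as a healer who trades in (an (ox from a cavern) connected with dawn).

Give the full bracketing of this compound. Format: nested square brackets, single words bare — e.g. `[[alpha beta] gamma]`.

[[dawn [cavern ox]] healer]

Whole compound: head "healer", modifier "dawn cavern ox".
"dawn cavern ox" → head "ox" (specifically "cavern ox"), modifier "dawn".
"cavern ox" → head "ox", modifier "cavern".
Assembled: [[dawn [cavern ox]] healer].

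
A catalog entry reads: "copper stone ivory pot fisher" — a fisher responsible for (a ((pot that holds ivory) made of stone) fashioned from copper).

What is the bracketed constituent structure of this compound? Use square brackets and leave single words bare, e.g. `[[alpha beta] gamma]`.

Overall it is a kind of fisher; the modifier is "copper stone ivory pot".
"copper stone ivory pot" → head "pot" (specifically "stone ivory pot"), modifier "copper".
"stone ivory pot" → head "pot" (specifically "ivory pot"), modifier "stone".
"ivory pot" → head "pot", modifier "ivory".
Putting it together: [[copper [stone [ivory pot]]] fisher].

[[copper [stone [ivory pot]]] fisher]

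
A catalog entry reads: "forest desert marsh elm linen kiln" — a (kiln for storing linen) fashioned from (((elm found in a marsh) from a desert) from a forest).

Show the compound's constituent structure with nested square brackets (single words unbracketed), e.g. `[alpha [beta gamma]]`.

[[forest [desert [marsh elm]]] [linen kiln]]

Overall it is a kind of kiln (specifically "linen kiln"); the modifier is "forest desert marsh elm".
Inside "forest desert marsh elm": head "elm" (specifically "desert marsh elm"), modifier "forest".
Inside "desert marsh elm": head "elm" (specifically "marsh elm"), modifier "desert".
Inside "marsh elm": head "elm", modifier "marsh".
Inside "linen kiln": head "kiln", modifier "linen".
So the structure is [[forest [desert [marsh elm]]] [linen kiln]].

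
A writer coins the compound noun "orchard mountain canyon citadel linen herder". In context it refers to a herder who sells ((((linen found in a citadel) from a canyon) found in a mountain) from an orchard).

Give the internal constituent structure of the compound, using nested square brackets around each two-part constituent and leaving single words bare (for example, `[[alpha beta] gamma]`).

[[orchard [mountain [canyon [citadel linen]]]] herder]

The outermost head in the paraphrase is "herder", modified by "orchard mountain canyon citadel linen".
"orchard mountain canyon citadel linen" → head "linen" (specifically "mountain canyon citadel linen"), modifier "orchard".
"mountain canyon citadel linen" → head "linen" (specifically "canyon citadel linen"), modifier "mountain".
"canyon citadel linen" → head "linen" (specifically "citadel linen"), modifier "canyon".
"citadel linen" → head "linen", modifier "citadel".
So the structure is [[orchard [mountain [canyon [citadel linen]]]] herder].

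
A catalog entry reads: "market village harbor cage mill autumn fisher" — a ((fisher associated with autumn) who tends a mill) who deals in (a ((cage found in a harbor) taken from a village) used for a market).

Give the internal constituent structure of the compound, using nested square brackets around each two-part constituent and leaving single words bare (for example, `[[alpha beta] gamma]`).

[[market [village [harbor cage]]] [mill [autumn fisher]]]

Overall it is a kind of fisher (specifically "mill autumn fisher"); the modifier is "market village harbor cage".
"market village harbor cage" → head "cage" (specifically "village harbor cage"), modifier "market".
"village harbor cage" → head "cage" (specifically "harbor cage"), modifier "village".
"harbor cage" → head "cage", modifier "harbor".
"mill autumn fisher" → head "fisher" (specifically "autumn fisher"), modifier "mill".
"autumn fisher" → head "fisher", modifier "autumn".
So the structure is [[market [village [harbor cage]]] [mill [autumn fisher]]].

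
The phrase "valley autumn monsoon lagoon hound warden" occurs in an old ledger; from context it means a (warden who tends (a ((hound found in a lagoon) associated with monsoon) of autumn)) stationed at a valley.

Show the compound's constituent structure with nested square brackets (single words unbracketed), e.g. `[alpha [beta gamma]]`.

The outermost head in the paraphrase is "warden" (specifically "autumn monsoon lagoon hound warden"), modified by "valley".
"autumn monsoon lagoon hound warden" → head "warden", modifier "autumn monsoon lagoon hound".
"autumn monsoon lagoon hound" → head "hound" (specifically "monsoon lagoon hound"), modifier "autumn".
"monsoon lagoon hound" → head "hound" (specifically "lagoon hound"), modifier "monsoon".
"lagoon hound" → head "hound", modifier "lagoon".
Assembled: [valley [[autumn [monsoon [lagoon hound]]] warden]].

[valley [[autumn [monsoon [lagoon hound]]] warden]]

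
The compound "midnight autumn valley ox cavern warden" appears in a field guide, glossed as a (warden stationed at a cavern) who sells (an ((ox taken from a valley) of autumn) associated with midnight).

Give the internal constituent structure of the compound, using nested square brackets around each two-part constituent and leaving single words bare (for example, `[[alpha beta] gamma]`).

At the top level: head "warden" (specifically "cavern warden"); modifier "midnight autumn valley ox".
Within "midnight autumn valley ox", the head is "ox" (specifically "autumn valley ox") and the modifier is "midnight".
Within "autumn valley ox", the head is "ox" (specifically "valley ox") and the modifier is "autumn".
Within "valley ox", the head is "ox" and the modifier is "valley".
Within "cavern warden", the head is "warden" and the modifier is "cavern".
Putting it together: [[midnight [autumn [valley ox]]] [cavern warden]].

[[midnight [autumn [valley ox]]] [cavern warden]]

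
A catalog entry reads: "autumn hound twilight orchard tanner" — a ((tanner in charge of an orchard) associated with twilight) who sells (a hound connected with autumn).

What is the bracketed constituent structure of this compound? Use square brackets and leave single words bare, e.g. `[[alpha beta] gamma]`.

[[autumn hound] [twilight [orchard tanner]]]

At the top level: head "tanner" (specifically "twilight orchard tanner"); modifier "autumn hound".
"autumn hound" → head "hound", modifier "autumn".
"twilight orchard tanner" → head "tanner" (specifically "orchard tanner"), modifier "twilight".
"orchard tanner" → head "tanner", modifier "orchard".
So the structure is [[autumn hound] [twilight [orchard tanner]]].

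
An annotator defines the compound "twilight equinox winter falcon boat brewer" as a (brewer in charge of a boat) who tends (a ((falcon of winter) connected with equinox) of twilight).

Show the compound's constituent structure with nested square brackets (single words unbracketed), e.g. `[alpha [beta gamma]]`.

[[twilight [equinox [winter falcon]]] [boat brewer]]

Whole compound: head "brewer" (specifically "boat brewer"), modifier "twilight equinox winter falcon".
Within "twilight equinox winter falcon", the head is "falcon" (specifically "equinox winter falcon") and the modifier is "twilight".
Within "equinox winter falcon", the head is "falcon" (specifically "winter falcon") and the modifier is "equinox".
Within "winter falcon", the head is "falcon" and the modifier is "winter".
Within "boat brewer", the head is "brewer" and the modifier is "boat".
So the structure is [[twilight [equinox [winter falcon]]] [boat brewer]].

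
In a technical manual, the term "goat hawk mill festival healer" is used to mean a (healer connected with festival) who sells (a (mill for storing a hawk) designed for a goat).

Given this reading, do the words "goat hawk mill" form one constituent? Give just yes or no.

The paraphrase groups the words so that "goat hawk mill" is one unit: it corresponds to a single parenthesized sub-phrase.
The full structure is [[goat [hawk mill]] [festival healer]], in which [goat hawk mill] is a constituent.

yes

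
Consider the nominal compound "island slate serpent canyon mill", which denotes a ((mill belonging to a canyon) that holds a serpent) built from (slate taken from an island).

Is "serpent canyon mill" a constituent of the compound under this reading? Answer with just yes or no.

The paraphrase groups the words so that "serpent canyon mill" is one unit: it corresponds to a single parenthesized sub-phrase.
The full structure is [[island slate] [serpent [canyon mill]]], in which [serpent canyon mill] is a constituent.

yes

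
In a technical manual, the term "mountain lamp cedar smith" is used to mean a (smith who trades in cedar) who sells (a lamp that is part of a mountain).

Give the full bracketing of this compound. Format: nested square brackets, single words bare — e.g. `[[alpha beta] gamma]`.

[[mountain lamp] [cedar smith]]

At the top level: head "smith" (specifically "cedar smith"); modifier "mountain lamp".
Within "mountain lamp", the head is "lamp" and the modifier is "mountain".
Within "cedar smith", the head is "smith" and the modifier is "cedar".
Putting it together: [[mountain lamp] [cedar smith]].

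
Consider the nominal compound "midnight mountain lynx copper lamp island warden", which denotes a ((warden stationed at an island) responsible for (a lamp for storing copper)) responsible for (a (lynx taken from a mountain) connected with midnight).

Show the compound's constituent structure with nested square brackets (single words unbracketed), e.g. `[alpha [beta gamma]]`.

[[midnight [mountain lynx]] [[copper lamp] [island warden]]]

The outermost head in the paraphrase is "warden" (specifically "copper lamp island warden"), modified by "midnight mountain lynx".
"midnight mountain lynx" → head "lynx" (specifically "mountain lynx"), modifier "midnight".
"mountain lynx" → head "lynx", modifier "mountain".
"copper lamp island warden" → head "warden" (specifically "island warden"), modifier "copper lamp".
"copper lamp" → head "lamp", modifier "copper".
"island warden" → head "warden", modifier "island".
Putting it together: [[midnight [mountain lynx]] [[copper lamp] [island warden]]].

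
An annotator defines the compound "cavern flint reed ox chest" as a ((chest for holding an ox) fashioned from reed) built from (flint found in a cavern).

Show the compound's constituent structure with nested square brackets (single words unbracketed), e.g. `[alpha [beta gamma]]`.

Whole compound: head "chest" (specifically "reed ox chest"), modifier "cavern flint".
Within "cavern flint", the head is "flint" and the modifier is "cavern".
Within "reed ox chest", the head is "chest" (specifically "ox chest") and the modifier is "reed".
Within "ox chest", the head is "chest" and the modifier is "ox".
So the structure is [[cavern flint] [reed [ox chest]]].

[[cavern flint] [reed [ox chest]]]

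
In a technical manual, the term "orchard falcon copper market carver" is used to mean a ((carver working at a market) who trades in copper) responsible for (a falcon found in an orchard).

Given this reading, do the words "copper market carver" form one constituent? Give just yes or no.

The paraphrase groups the words so that "copper market carver" is one unit: it corresponds to a single parenthesized sub-phrase.
The full structure is [[orchard falcon] [copper [market carver]]], in which [copper market carver] is a constituent.

yes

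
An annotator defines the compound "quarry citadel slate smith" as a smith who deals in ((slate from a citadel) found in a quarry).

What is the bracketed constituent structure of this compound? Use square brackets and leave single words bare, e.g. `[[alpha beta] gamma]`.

Whole compound: head "smith", modifier "quarry citadel slate".
"quarry citadel slate" → head "slate" (specifically "citadel slate"), modifier "quarry".
"citadel slate" → head "slate", modifier "citadel".
So the structure is [[quarry [citadel slate]] smith].

[[quarry [citadel slate]] smith]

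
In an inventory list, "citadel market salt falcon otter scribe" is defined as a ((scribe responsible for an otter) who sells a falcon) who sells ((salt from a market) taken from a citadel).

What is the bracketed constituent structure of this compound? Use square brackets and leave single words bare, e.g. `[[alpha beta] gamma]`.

[[citadel [market salt]] [falcon [otter scribe]]]

The outermost head in the paraphrase is "scribe" (specifically "falcon otter scribe"), modified by "citadel market salt".
Within "citadel market salt", the head is "salt" (specifically "market salt") and the modifier is "citadel".
Within "market salt", the head is "salt" and the modifier is "market".
Within "falcon otter scribe", the head is "scribe" (specifically "otter scribe") and the modifier is "falcon".
Within "otter scribe", the head is "scribe" and the modifier is "otter".
Assembled: [[citadel [market salt]] [falcon [otter scribe]]].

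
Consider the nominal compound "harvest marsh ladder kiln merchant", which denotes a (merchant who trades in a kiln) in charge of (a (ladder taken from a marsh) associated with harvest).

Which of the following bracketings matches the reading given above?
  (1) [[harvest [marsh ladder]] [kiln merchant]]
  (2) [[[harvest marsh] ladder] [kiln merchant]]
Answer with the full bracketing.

[[harvest [marsh ladder]] [kiln merchant]]

The paraphrase's head is the "merchant" part ("kiln merchant"); its modifier is "harvest marsh ladder".
That top-level split, carried through the inner groups, gives [[harvest [marsh ladder]] [kiln merchant]].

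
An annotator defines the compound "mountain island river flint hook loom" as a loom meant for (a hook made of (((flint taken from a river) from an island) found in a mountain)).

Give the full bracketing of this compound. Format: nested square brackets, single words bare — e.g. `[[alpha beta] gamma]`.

[[[mountain [island [river flint]]] hook] loom]

Whole compound: head "loom", modifier "mountain island river flint hook".
Within "mountain island river flint hook", the head is "hook" and the modifier is "mountain island river flint".
Within "mountain island river flint", the head is "flint" (specifically "island river flint") and the modifier is "mountain".
Within "island river flint", the head is "flint" (specifically "river flint") and the modifier is "island".
Within "river flint", the head is "flint" and the modifier is "river".
Putting it together: [[[mountain [island [river flint]]] hook] loom].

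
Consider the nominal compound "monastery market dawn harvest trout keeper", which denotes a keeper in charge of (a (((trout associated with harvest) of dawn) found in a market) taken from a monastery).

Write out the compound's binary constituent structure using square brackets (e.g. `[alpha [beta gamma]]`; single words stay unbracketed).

[[monastery [market [dawn [harvest trout]]]] keeper]

Overall it is a kind of keeper; the modifier is "monastery market dawn harvest trout".
Inside "monastery market dawn harvest trout": head "trout" (specifically "market dawn harvest trout"), modifier "monastery".
Inside "market dawn harvest trout": head "trout" (specifically "dawn harvest trout"), modifier "market".
Inside "dawn harvest trout": head "trout" (specifically "harvest trout"), modifier "dawn".
Inside "harvest trout": head "trout", modifier "harvest".
Putting it together: [[monastery [market [dawn [harvest trout]]]] keeper].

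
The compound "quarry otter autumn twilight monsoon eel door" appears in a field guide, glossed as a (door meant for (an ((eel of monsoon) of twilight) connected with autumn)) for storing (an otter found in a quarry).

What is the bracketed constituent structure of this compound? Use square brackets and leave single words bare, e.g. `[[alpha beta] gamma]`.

[[quarry otter] [[autumn [twilight [monsoon eel]]] door]]

The outermost head in the paraphrase is "door" (specifically "autumn twilight monsoon eel door"), modified by "quarry otter".
Inside "quarry otter": head "otter", modifier "quarry".
Inside "autumn twilight monsoon eel door": head "door", modifier "autumn twilight monsoon eel".
Inside "autumn twilight monsoon eel": head "eel" (specifically "twilight monsoon eel"), modifier "autumn".
Inside "twilight monsoon eel": head "eel" (specifically "monsoon eel"), modifier "twilight".
Inside "monsoon eel": head "eel", modifier "monsoon".
Assembled: [[quarry otter] [[autumn [twilight [monsoon eel]]] door]].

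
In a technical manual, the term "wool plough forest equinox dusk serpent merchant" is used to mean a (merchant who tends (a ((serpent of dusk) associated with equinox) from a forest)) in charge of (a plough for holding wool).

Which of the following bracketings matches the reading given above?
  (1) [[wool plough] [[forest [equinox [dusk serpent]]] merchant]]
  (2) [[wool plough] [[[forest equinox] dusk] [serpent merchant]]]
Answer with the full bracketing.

The paraphrase's head is the "merchant" part ("forest equinox dusk serpent merchant"); its modifier is "wool plough".
That top-level split, carried through the inner groups, gives [[wool plough] [[forest [equinox [dusk serpent]]] merchant]].

[[wool plough] [[forest [equinox [dusk serpent]]] merchant]]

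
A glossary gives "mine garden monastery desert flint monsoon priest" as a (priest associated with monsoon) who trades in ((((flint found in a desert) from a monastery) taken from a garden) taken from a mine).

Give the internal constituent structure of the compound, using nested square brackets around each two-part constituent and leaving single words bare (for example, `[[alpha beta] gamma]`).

Whole compound: head "priest" (specifically "monsoon priest"), modifier "mine garden monastery desert flint".
Inside "mine garden monastery desert flint": head "flint" (specifically "garden monastery desert flint"), modifier "mine".
Inside "garden monastery desert flint": head "flint" (specifically "monastery desert flint"), modifier "garden".
Inside "monastery desert flint": head "flint" (specifically "desert flint"), modifier "monastery".
Inside "desert flint": head "flint", modifier "desert".
Inside "monsoon priest": head "priest", modifier "monsoon".
Putting it together: [[mine [garden [monastery [desert flint]]]] [monsoon priest]].

[[mine [garden [monastery [desert flint]]]] [monsoon priest]]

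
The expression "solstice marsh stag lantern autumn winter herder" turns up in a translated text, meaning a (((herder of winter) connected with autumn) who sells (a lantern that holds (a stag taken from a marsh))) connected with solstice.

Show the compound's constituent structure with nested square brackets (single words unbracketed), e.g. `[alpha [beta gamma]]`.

[solstice [[[marsh stag] lantern] [autumn [winter herder]]]]

Whole compound: head "herder" (specifically "marsh stag lantern autumn winter herder"), modifier "solstice".
"marsh stag lantern autumn winter herder" → head "herder" (specifically "autumn winter herder"), modifier "marsh stag lantern".
"marsh stag lantern" → head "lantern", modifier "marsh stag".
"marsh stag" → head "stag", modifier "marsh".
"autumn winter herder" → head "herder" (specifically "winter herder"), modifier "autumn".
"winter herder" → head "herder", modifier "winter".
Putting it together: [solstice [[[marsh stag] lantern] [autumn [winter herder]]]].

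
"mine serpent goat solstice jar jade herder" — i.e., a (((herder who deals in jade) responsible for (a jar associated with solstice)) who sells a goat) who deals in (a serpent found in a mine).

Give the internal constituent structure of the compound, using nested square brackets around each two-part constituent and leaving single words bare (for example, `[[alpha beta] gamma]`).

[[mine serpent] [goat [[solstice jar] [jade herder]]]]

At the top level: head "herder" (specifically "goat solstice jar jade herder"); modifier "mine serpent".
Within "mine serpent", the head is "serpent" and the modifier is "mine".
Within "goat solstice jar jade herder", the head is "herder" (specifically "solstice jar jade herder") and the modifier is "goat".
Within "solstice jar jade herder", the head is "herder" (specifically "jade herder") and the modifier is "solstice jar".
Within "solstice jar", the head is "jar" and the modifier is "solstice".
Within "jade herder", the head is "herder" and the modifier is "jade".
Putting it together: [[mine serpent] [goat [[solstice jar] [jade herder]]]].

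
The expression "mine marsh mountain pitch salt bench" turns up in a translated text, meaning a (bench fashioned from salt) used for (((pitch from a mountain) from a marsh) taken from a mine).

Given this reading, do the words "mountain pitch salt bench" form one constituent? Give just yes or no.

no

The top-level split is [mine marsh mountain pitch] [salt bench]; the full structure is [[mine [marsh [mountain pitch]]] [salt bench]].
"mountain pitch salt bench" straddles a constituent boundary, so it is not a single unit.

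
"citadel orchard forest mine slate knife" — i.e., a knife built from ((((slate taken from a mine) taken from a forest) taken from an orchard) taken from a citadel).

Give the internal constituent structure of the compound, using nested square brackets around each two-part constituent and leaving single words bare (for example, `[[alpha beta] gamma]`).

[[citadel [orchard [forest [mine slate]]]] knife]

Whole compound: head "knife", modifier "citadel orchard forest mine slate".
"citadel orchard forest mine slate" → head "slate" (specifically "orchard forest mine slate"), modifier "citadel".
"orchard forest mine slate" → head "slate" (specifically "forest mine slate"), modifier "orchard".
"forest mine slate" → head "slate" (specifically "mine slate"), modifier "forest".
"mine slate" → head "slate", modifier "mine".
Putting it together: [[citadel [orchard [forest [mine slate]]]] knife].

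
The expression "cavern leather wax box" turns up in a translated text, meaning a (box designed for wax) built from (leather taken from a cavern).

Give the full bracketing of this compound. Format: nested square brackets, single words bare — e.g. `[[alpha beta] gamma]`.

[[cavern leather] [wax box]]

Whole compound: head "box" (specifically "wax box"), modifier "cavern leather".
Within "cavern leather", the head is "leather" and the modifier is "cavern".
Within "wax box", the head is "box" and the modifier is "wax".
So the structure is [[cavern leather] [wax box]].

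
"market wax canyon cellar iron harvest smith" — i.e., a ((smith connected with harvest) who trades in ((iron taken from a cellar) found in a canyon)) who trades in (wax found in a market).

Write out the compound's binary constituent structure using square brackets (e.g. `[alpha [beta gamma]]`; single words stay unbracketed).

The outermost head in the paraphrase is "smith" (specifically "canyon cellar iron harvest smith"), modified by "market wax".
"market wax" → head "wax", modifier "market".
"canyon cellar iron harvest smith" → head "smith" (specifically "harvest smith"), modifier "canyon cellar iron".
"canyon cellar iron" → head "iron" (specifically "cellar iron"), modifier "canyon".
"cellar iron" → head "iron", modifier "cellar".
"harvest smith" → head "smith", modifier "harvest".
So the structure is [[market wax] [[canyon [cellar iron]] [harvest smith]]].

[[market wax] [[canyon [cellar iron]] [harvest smith]]]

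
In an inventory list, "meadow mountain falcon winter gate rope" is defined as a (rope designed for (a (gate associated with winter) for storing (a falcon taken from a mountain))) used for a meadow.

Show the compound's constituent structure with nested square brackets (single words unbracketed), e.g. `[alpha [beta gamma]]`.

[meadow [[[mountain falcon] [winter gate]] rope]]

The outermost head in the paraphrase is "rope" (specifically "mountain falcon winter gate rope"), modified by "meadow".
Within "mountain falcon winter gate rope", the head is "rope" and the modifier is "mountain falcon winter gate".
Within "mountain falcon winter gate", the head is "gate" (specifically "winter gate") and the modifier is "mountain falcon".
Within "mountain falcon", the head is "falcon" and the modifier is "mountain".
Within "winter gate", the head is "gate" and the modifier is "winter".
Putting it together: [meadow [[[mountain falcon] [winter gate]] rope]].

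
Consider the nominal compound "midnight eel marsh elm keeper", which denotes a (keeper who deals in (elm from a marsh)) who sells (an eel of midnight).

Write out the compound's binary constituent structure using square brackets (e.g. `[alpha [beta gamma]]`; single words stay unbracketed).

[[midnight eel] [[marsh elm] keeper]]

Whole compound: head "keeper" (specifically "marsh elm keeper"), modifier "midnight eel".
Inside "midnight eel": head "eel", modifier "midnight".
Inside "marsh elm keeper": head "keeper", modifier "marsh elm".
Inside "marsh elm": head "elm", modifier "marsh".
Assembled: [[midnight eel] [[marsh elm] keeper]].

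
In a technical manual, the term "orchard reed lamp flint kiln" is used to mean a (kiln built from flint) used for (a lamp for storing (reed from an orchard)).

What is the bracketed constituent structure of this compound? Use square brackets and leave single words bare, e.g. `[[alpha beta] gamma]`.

Whole compound: head "kiln" (specifically "flint kiln"), modifier "orchard reed lamp".
"orchard reed lamp" → head "lamp", modifier "orchard reed".
"orchard reed" → head "reed", modifier "orchard".
"flint kiln" → head "kiln", modifier "flint".
So the structure is [[[orchard reed] lamp] [flint kiln]].

[[[orchard reed] lamp] [flint kiln]]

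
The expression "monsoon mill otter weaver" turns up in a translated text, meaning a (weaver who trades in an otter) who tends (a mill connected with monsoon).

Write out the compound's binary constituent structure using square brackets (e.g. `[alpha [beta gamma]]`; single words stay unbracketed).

[[monsoon mill] [otter weaver]]

At the top level: head "weaver" (specifically "otter weaver"); modifier "monsoon mill".
Within "monsoon mill", the head is "mill" and the modifier is "monsoon".
Within "otter weaver", the head is "weaver" and the modifier is "otter".
Putting it together: [[monsoon mill] [otter weaver]].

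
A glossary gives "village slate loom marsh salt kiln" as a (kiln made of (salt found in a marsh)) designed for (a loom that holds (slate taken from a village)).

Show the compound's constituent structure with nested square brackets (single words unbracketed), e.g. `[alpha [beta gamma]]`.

[[[village slate] loom] [[marsh salt] kiln]]

Whole compound: head "kiln" (specifically "marsh salt kiln"), modifier "village slate loom".
"village slate loom" → head "loom", modifier "village slate".
"village slate" → head "slate", modifier "village".
"marsh salt kiln" → head "kiln", modifier "marsh salt".
"marsh salt" → head "salt", modifier "marsh".
Assembled: [[[village slate] loom] [[marsh salt] kiln]].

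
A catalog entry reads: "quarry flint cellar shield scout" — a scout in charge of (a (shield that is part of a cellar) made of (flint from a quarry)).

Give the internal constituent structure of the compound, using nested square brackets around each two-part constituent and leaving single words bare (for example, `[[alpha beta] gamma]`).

[[[quarry flint] [cellar shield]] scout]

Whole compound: head "scout", modifier "quarry flint cellar shield".
Inside "quarry flint cellar shield": head "shield" (specifically "cellar shield"), modifier "quarry flint".
Inside "quarry flint": head "flint", modifier "quarry".
Inside "cellar shield": head "shield", modifier "cellar".
Assembled: [[[quarry flint] [cellar shield]] scout].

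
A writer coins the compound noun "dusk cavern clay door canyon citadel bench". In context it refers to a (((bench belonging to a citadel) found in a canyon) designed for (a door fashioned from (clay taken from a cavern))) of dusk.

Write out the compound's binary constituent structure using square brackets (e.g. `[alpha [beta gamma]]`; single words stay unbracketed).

Whole compound: head "bench" (specifically "cavern clay door canyon citadel bench"), modifier "dusk".
Within "cavern clay door canyon citadel bench", the head is "bench" (specifically "canyon citadel bench") and the modifier is "cavern clay door".
Within "cavern clay door", the head is "door" and the modifier is "cavern clay".
Within "cavern clay", the head is "clay" and the modifier is "cavern".
Within "canyon citadel bench", the head is "bench" (specifically "citadel bench") and the modifier is "canyon".
Within "citadel bench", the head is "bench" and the modifier is "citadel".
So the structure is [dusk [[[cavern clay] door] [canyon [citadel bench]]]].

[dusk [[[cavern clay] door] [canyon [citadel bench]]]]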